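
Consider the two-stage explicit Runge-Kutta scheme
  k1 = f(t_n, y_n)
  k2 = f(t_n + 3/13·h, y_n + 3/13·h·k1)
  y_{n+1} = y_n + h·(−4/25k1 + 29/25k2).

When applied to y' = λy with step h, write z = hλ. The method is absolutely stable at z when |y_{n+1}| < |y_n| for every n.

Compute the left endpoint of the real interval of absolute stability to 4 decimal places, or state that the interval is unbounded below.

left endpoint -3.7356.

Set f=λy, z=hλ:
  k1=λy_n ⇒ h·k1=z·y_n;  k2=λ(1+3/13z)y_n ⇒ h·k2=z(1+3/13z)y_n
  y_{n+1}/y_n = 1 − 4/25z + 29/25z(1+3/13z) = 1 + z + 87/325z²
  R(z) = 1 + z + 87/325z².

Solve |R(x)|<1 on ℝ⁻.
x=-0.56: |R|=0.5239
R=1: x+87/325x²=0 ⇒ x=−325/87=-3.7356; min R=1−1/(4·87/325)=0.0661>−1
Confirm numerically:
  x=-3.256: |R|=0.58195 <1
  x=-2.643: |R|=0.22695 <1
  x=-2.313: |R|=0.11915 <1
  x=-2.157: |R|=0.08848 <1
  x=-4.116: |R|=1.41910 >1
  x=-3.965: |R|=1.24345 >1
  x=-3.833: |R|=1.09991 >1
Interval (-3.7356, 0).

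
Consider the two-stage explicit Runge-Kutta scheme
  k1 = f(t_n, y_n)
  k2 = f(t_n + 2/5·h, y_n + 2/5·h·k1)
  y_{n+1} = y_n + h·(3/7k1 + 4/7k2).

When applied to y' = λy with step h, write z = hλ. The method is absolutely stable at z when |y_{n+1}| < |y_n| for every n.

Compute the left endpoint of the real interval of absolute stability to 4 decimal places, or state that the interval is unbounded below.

Test eqn y'=λy, z=hλ:
  k1=λy_n ⇒ h·k1=z·y_n;  k2=λ(1+2/5z)y_n ⇒ h·k2=z(1+2/5z)y_n
  y_{n+1}/y_n = 1 + 3/7z + 4/7z(1+2/5z) = 1 + z + 8/35z²
  so R(z) = 1 + z + 8/35z².

Need |R(x)|<1, x<0.
x=-0.46: |R|=0.5884
R=1: x+8/35x²=0 ⇒ x=−35/8=-4.3750; min R=1−1/(4·8/35)=-0.0938>−1
Confirm numerically:
  x=-3.103: |R|=0.09782 <1
  x=-2.803: |R|=0.00716 <1
  x=-2.734: |R|=0.02548 <1
  x=-2.315: |R|=0.09003 <1
  x=-4.808: |R|=1.47585 >1
  x=-4.790: |R|=1.45437 >1
  x=-4.679: |R|=1.32512 >1
So |R|<1 on (-4.3750, 0).

z* = -4.3750.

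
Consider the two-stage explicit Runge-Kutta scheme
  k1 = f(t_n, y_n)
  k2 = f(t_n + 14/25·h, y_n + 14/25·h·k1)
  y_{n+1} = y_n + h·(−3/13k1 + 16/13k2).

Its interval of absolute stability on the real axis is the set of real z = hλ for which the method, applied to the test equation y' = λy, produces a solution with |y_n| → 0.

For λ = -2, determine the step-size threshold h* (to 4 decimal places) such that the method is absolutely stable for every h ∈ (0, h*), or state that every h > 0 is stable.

On y'=λy, z=hλ:
  k1=λy_n ⇒ h·k1=z·y_n;  k2=λ(1+14/25z)y_n ⇒ h·k2=z(1+14/25z)y_n
  y_{n+1}/y_n = 1 − 3/13z + 16/13z(1+14/25z) = 1 + z + 224/325z²
  so R(z) = 1 + z + 224/325z².

Solve |R(x)|<1 on ℝ⁻.
x=-0.83: |R|=0.6448
R=1: x+224/325x²=0 ⇒ x=−325/224=-1.4509; min R=1−1/(4·224/325)=0.6373>−1
Confirm numerically:
  x=-1.079: |R|=0.72343 <1
  x=-1.025: |R|=0.69912 <1
  x=-0.708: |R|=0.63749 <1
  x=-1.969: |R|=1.70312 >1
  x=-1.689: |R|=1.27718 >1
  x=-1.678: |R|=1.26266 >1
Stable set (-1.4509, 0).

(-1.4509,0); λ=-2 ⇒ h* = (325/224)/2 = 0.7254.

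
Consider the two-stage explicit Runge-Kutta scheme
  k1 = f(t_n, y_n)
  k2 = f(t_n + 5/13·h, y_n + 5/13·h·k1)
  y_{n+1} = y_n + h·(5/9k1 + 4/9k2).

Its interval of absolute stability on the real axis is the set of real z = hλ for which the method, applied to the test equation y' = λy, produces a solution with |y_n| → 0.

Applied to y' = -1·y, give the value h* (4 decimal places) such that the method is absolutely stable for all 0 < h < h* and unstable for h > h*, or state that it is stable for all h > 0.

Test eqn y'=λy, z=hλ:
  k1=λy_n ⇒ h·k1=z·y_n;  k2=λ(1+5/13z)y_n ⇒ h·k2=z(1+5/13z)y_n
  y_{n+1}/y_n = 1 + 5/9z + 4/9z(1+5/13z) = 1 + z + 20/117z²
  Hence R(z) = 1 + z + 20/117z².

Boundary: |R(x)|=1, x<0.
x=-1.33: |R|=0.0276
R=1: x+20/117x²=0 ⇒ x=−117/20=-5.8500; min R=1−1/(4·20/117)=-0.4625>−1
Confirm numerically:
  x=-4.909: |R|=0.21036 <1
  x=-3.508: |R|=0.40440 <1
  x=-3.038: |R|=0.46032 <1
  x=-6.422: |R|=1.62793 >1
  x=-6.330: |R|=1.51938 >1
Interval (-5.8500, 0).

(-5.8500,0); λ=-1 ⇒ h* = (117/20)/1 = 5.8500.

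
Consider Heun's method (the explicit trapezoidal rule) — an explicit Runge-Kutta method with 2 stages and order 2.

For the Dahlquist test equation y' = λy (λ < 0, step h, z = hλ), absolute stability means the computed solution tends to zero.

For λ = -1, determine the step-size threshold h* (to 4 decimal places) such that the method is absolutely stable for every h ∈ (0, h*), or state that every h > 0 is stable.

On y'=λy, z=hλ:
  order 2, 2-stage ⇒ R(z)=1+z+z^2/2
  (e.g. R(-1.22)=0.52420, |R|=0.52420)

Need |R(x)|<1, x<0.
x=-1.22: |R|=0.5242
|R(-2.19)|=1.2080 |R(-0.99)|=0.5000 |R(-0.57)|=0.5924
Bisect:
  x_lo=-2.6225 |R|=1.8163  x_hi=-0.2316 |R|=0.7952
  mid=-1.42707 |R|=0.59119 →hi
  mid=-2.02479 |R|=1.02510 →lo
  mid=-1.72593 |R|=0.76349 →hi
  mid=-1.87536 |R|=0.88313 →hi
  mid=-1.95007 |R|=0.95132 →hi
  mid=-1.98743 |R|=0.98751 →hi
  mid=-2.00611 |R|=1.00613 →lo
  ...
  [-2.00013,-1.99998] ⇒ x*=-2.0000
Stable set (-2.0000, 0).

(-2.0000,0); λ=-1 ⇒ h* = 2.0000.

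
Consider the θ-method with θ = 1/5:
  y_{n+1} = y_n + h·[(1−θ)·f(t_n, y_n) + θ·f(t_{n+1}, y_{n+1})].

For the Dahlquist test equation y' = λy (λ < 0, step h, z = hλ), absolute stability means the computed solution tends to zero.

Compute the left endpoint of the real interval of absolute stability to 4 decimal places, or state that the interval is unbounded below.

left endpoint -3.3333.

On y'=λy, z=hλ:
  y_{n+1} = y_n + z·[4/5·y_n + 1/5·y_{n+1}] ⇒ (1 − 1/5z)y_{n+1} = (1 + 4/5z)y_n
  so R(z) = (1 + 4/5z)/(1 − 1/5z).

Need |R(x)|<1, x<0.
x=-0.51: |R|=0.5372
R=−1: 1+4/5x = −1+1/5x ⇒ -3/5x=2 ⇒ x=2/(-3/5)=-3.3333
Confirm numerically:
  x=-2.880: |R|=0.82741 <1
  x=-2.585: |R|=0.70402 <1
  x=-2.345: |R|=0.59632 <1
  x=-3.867: |R|=1.18056 >1
  x=-3.818: |R|=1.16489 >1
  x=-3.510: |R|=1.06228 >1
Stable set (-3.3333, 0).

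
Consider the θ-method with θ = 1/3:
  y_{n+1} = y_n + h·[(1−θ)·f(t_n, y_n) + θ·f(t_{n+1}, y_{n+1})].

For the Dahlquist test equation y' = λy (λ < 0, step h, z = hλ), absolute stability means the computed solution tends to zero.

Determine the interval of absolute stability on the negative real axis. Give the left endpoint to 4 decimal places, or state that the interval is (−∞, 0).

(-6.0000, 0).

Set f=λy, z=hλ:
  y_{n+1} = y_n + z·[2/3·y_n + 1/3·y_{n+1}] ⇒ (1 − 1/3z)y_{n+1} = (1 + 2/3z)y_n
  Hence R(z) = (1 + 2/3z)/(1 − 1/3z).

Boundary: |R(x)|=1, x<0.
x=-1.06: |R|=0.2167
R=−1: 1+2/3x = −1+1/3x ⇒ -1/3x=2 ⇒ x=2/(-1/3)=-6.0000
Confirm numerically:
  x=-4.132: |R|=0.73808 <1
  x=-3.568: |R|=0.62972 <1
  x=-3.127: |R|=0.53109 <1
  x=-6.576: |R|=1.06015 >1
  x=-6.308: |R|=1.03309 >1
  x=-6.029: |R|=1.00321 >1
Interval (-6.0000, 0).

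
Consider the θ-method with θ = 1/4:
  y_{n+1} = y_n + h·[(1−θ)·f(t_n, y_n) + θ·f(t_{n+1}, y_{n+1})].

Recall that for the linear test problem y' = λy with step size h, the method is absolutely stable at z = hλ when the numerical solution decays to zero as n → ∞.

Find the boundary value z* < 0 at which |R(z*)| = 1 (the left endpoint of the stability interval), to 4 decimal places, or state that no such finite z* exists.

On y'=λy, z=hλ:
  y_{n+1} = y_n + z·[3/4·y_n + 1/4·y_{n+1}] ⇒ (1 − 1/4z)y_{n+1} = (1 + 3/4z)y_n
  so R(z) = (1 + 3/4z)/(1 − 1/4z).

Find x<0 with |R(x)|<1.
x=-1.19: |R|=0.0829
R=−1: 1+3/4x = −1+1/4x ⇒ -1/2x=2 ⇒ x=2/(-1/2)=-4.0000
Confirm numerically:
  x=-3.971: |R|=0.99272 <1
  x=-3.276: |R|=0.80099 <1
  x=-2.978: |R|=0.70708 <1
  x=-1.728: |R|=0.20670 <1
  x=-4.597: |R|=1.13889 >1
  x=-4.589: |R|=1.13715 >1
  x=-4.144: |R|=1.03536 >1
Interval (-4.0000, 0).

z* = -4.0000.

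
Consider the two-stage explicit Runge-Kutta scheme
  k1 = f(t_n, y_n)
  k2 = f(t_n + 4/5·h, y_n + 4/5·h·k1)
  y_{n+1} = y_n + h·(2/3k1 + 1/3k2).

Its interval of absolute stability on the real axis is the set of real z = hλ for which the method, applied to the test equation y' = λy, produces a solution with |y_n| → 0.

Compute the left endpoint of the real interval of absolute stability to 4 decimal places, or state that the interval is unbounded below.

left endpoint -3.7500.

Test eqn y'=λy, z=hλ:
  k1=λy_n ⇒ h·k1=z·y_n;  k2=λ(1+4/5z)y_n ⇒ h·k2=z(1+4/5z)y_n
  y_{n+1}/y_n = 1 + 2/3z + 1/3z(1+4/5z) = 1 + z + 4/15z²
  ⇒ R(z) = 1 + z + 4/15z².

Find x<0 with |R(x)|<1.
x=-0.86: |R|=0.3372
R=1: x+4/15x²=0 ⇒ x=−15/4=-3.7500; min R=1−1/(4·4/15)=0.0625>−1
Confirm numerically:
  x=-3.699: |R|=0.94969 <1
  x=-3.240: |R|=0.55936 <1
  x=-3.082: |R|=0.45099 <1
  x=-4.185: |R|=1.48546 >1
  x=-3.942: |R|=1.20183 >1
Stable set (-3.7500, 0).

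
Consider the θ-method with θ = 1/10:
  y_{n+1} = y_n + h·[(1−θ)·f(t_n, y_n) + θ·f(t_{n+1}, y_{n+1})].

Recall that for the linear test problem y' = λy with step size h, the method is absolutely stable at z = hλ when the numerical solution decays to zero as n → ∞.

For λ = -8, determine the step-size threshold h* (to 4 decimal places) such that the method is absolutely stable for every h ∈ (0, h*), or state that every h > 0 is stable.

Set f=λy, z=hλ:
  y_{n+1} = y_n + z·[9/10·y_n + 1/10·y_{n+1}] ⇒ (1 − 1/10z)y_{n+1} = (1 + 9/10z)y_n
  Hence R(z) = (1 + 9/10z)/(1 − 1/10z).

Need |R(x)|<1, x<0.
x=-1.49: |R|=0.2968
R=−1: 1+9/10x = −1+1/10x ⇒ -4/5x=2 ⇒ x=2/(-4/5)=-2.5000
Confirm numerically:
  x=-2.263: |R|=0.84539 <1
  x=-2.112: |R|=0.74373 <1
  x=-1.175: |R|=0.05145 <1
  x=-2.959: |R|=1.28336 >1
  x=-2.946: |R|=1.27561 >1
  x=-2.707: |R|=1.13032 >1
Stable set (-2.5000, 0).

(-2.5000,0); λ=-8 ⇒ h* = (5/2)/8 = 0.3125.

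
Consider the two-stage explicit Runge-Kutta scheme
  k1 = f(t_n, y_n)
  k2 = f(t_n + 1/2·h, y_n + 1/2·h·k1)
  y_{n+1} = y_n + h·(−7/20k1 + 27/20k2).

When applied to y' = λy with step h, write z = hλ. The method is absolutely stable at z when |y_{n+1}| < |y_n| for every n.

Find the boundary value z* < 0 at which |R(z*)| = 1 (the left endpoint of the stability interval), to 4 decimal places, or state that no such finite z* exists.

On y'=λy, z=hλ:
  k1=λy_n ⇒ h·k1=z·y_n;  k2=λ(1+1/2z)y_n ⇒ h·k2=z(1+1/2z)y_n
  y_{n+1}/y_n = 1 − 7/20z + 27/20z(1+1/2z) = 1 + z + 27/40z²
  ⇒ R(z) = 1 + z + 27/40z².

Need |R(x)|<1, x<0.
x=-1.31: |R|=0.8484
R=1: x+27/40x²=0 ⇒ x=−40/27=-1.4815; min R=1−1/(4·27/40)=0.6296>−1
Confirm numerically:
  x=-1.375: |R|=0.90117 <1
  x=-1.103: |R|=0.71821 <1
  x=-0.983: |R|=0.66925 <1
  x=-0.636: |R|=0.63703 <1
  x=-1.844: |R|=1.45123 >1
  x=-1.831: |R|=1.43198 >1
  x=-1.613: |R|=1.14319 >1
Stable set (-1.4815, 0).

left endpoint -1.4815.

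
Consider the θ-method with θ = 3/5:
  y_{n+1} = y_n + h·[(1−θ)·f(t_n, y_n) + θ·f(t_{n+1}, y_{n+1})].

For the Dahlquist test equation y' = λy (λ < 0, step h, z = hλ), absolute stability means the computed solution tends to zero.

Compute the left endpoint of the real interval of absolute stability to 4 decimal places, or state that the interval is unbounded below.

On y'=λy, z=hλ:
  y_{n+1} = y_n + z·[2/5·y_n + 3/5·y_{n+1}] ⇒ (1 − 3/5z)y_{n+1} = (1 + 2/5z)y_n
  so R(z) = (1 + 2/5z)/(1 − 3/5z).

Boundary: |R(x)|=1, x<0.
x=-1.79: |R|=0.1369
x=-2: |R|=0.0909
x=-10: |R|=0.4286
x=-100: |R|=0.6393
θ=3/5≥1/2 ⇒ |1+2/5x|<|1−3/5x| ∀x<0 ⇒ unbounded interval.

unbounded; (−∞, 0).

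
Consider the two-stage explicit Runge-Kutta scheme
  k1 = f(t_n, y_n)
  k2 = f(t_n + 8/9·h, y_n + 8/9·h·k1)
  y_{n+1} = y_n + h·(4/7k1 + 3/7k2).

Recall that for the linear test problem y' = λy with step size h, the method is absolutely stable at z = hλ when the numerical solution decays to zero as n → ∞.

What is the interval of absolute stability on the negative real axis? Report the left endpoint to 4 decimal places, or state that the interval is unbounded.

(-2.6250, 0).

With y'=λy (z=hλ):
  k1=λy_n ⇒ h·k1=z·y_n;  k2=λ(1+8/9z)y_n ⇒ h·k2=z(1+8/9z)y_n
  y_{n+1}/y_n = 1 + 4/7z + 3/7z(1+8/9z) = 1 + z + 8/21z²
  Hence R(z) = 1 + z + 8/21z².

Find x<0 with |R(x)|<1.
x=-0.51: |R|=0.5891
R=1: x+8/21x²=0 ⇒ x=−21/8=-2.6250; min R=1−1/(4·8/21)=0.3438>−1
Confirm numerically:
  x=-2.583: |R|=0.95867 <1
  x=-1.586: |R|=0.37225 <1
  x=-1.509: |R|=0.35846 <1
  x=-1.403: |R|=0.34687 <1
  x=-3.099: |R|=1.55959 >1
  x=-3.095: |R|=1.55415 >1
  x=-2.692: |R|=1.06871 >1
Stable set (-2.6250, 0).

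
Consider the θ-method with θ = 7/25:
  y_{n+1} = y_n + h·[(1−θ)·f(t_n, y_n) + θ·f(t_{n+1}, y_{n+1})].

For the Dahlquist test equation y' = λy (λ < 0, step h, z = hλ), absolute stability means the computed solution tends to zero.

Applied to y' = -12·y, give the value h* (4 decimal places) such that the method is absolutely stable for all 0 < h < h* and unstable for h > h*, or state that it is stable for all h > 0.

(-4.5455,0); λ=-12 ⇒ h* = (50/11)/12 = 0.3788.

Test eqn y'=λy, z=hλ:
  y_{n+1} = y_n + z·[18/25·y_n + 7/25·y_{n+1}] ⇒ (1 − 7/25z)y_{n+1} = (1 + 18/25z)y_n
  R(z) = (1 + 18/25z)/(1 − 7/25z).

Boundary: |R(x)|=1, x<0.
x=-1.41: |R|=0.0109
R=−1: 1+18/25x = −1+7/25x ⇒ -11/25x=2 ⇒ x=2/(-11/25)=-4.5455
Confirm numerically:
  x=-4.495: |R|=0.99017 <1
  x=-2.883: |R|=0.59525 <1
  x=-2.341: |R|=0.41409 <1
  x=-1.982: |R|=0.27463 <1
  x=-4.816: |R|=1.05069 >1
  x=-4.743: |R|=1.03734 >1
  x=-4.699: |R|=1.02917 >1
Interval (-4.5455, 0).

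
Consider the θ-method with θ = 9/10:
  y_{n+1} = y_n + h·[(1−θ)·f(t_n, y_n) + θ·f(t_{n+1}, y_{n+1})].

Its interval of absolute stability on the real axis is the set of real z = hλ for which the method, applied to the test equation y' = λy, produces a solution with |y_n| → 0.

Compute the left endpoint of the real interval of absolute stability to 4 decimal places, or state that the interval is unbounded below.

Set f=λy, z=hλ:
  y_{n+1} = y_n + z·[1/10·y_n + 9/10·y_{n+1}] ⇒ (1 − 9/10z)y_{n+1} = (1 + 1/10z)y_n
  Hence R(z) = (1 + 1/10z)/(1 − 9/10z).

Boundary: |R(x)|=1, x<0.
x=-1.01: |R|=0.4709
x=-2: |R|=0.2857
x=-10: |R|=0.0000
x=-100: |R|=0.0989
θ=9/10≥1/2 ⇒ |1+1/10x|<|1−9/10x| ∀x<0 ⇒ stable on all of ℝ⁻.

interval (−∞, 0).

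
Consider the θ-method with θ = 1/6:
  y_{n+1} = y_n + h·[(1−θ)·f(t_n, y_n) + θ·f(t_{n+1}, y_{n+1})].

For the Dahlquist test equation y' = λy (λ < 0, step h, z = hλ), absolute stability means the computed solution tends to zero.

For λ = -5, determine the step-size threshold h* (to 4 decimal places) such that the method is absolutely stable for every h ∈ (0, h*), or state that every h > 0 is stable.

Set f=λy, z=hλ:
  y_{n+1} = y_n + z·[5/6·y_n + 1/6·y_{n+1}] ⇒ (1 − 1/6z)y_{n+1} = (1 + 5/6z)y_n
  ⇒ R(z) = (1 + 5/6z)/(1 − 1/6z).

Find x<0 with |R(x)|<1.
x=-1.79: |R|=0.3787
R=−1: 1+5/6x = −1+1/6x ⇒ -2/3x=2 ⇒ x=2/(-2/3)=-3.0000
Confirm numerically:
  x=-2.884: |R|=0.94777 <1
  x=-1.546: |R|=0.22926 <1
  x=-1.452: |R|=0.16908 <1
  x=-1.364: |R|=0.11135 <1
  x=-3.095: |R|=1.04178 >1
  x=-3.044: |R|=1.01946 >1
So |R|<1 on (-3.0000, 0).

(-3.0000,0); λ=-5 ⇒ h* = (3)/5 = 0.6000.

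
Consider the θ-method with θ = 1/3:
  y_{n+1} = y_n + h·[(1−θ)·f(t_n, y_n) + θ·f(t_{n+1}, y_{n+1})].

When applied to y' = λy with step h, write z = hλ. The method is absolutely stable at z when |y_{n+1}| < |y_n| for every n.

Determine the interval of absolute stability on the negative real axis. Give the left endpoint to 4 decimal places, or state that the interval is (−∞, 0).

z∈(-6.0000,0).

Set f=λy, z=hλ:
  y_{n+1} = y_n + z·[2/3·y_n + 1/3·y_{n+1}] ⇒ (1 − 1/3z)y_{n+1} = (1 + 2/3z)y_n
  so R(z) = (1 + 2/3z)/(1 − 1/3z).

Solve |R(x)|<1 on ℝ⁻.
x=-0.73: |R|=0.4129
R=−1: 1+2/3x = −1+1/3x ⇒ -1/3x=2 ⇒ x=2/(-1/3)=-6.0000
Confirm numerically:
  x=-5.644: |R|=0.95882 <1
  x=-4.883: |R|=0.85830 <1
  x=-2.442: |R|=0.34620 <1
  x=-6.531: |R|=1.05571 >1
  x=-6.291: |R|=1.03132 >1
Stable set (-6.0000, 0).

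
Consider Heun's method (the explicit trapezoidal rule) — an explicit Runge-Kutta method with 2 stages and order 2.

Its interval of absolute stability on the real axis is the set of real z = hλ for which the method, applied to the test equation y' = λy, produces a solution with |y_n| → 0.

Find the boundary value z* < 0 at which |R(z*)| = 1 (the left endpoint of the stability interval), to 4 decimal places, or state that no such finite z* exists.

On y'=λy, z=hλ:
  order 2, 2-stage ⇒ R(z)=1+z+z^2/2
  (e.g. R(-1.66)=0.71780, |R|=0.71780)

Boundary: |R(x)|=1, x<0.
x=-1.66: |R|=0.7178
|R(-2.2)|=1.2200 |R(-1.66)|=0.7178 |R(-1.12)|=0.5072
Bisect:
  x_lo=-2.6592 |R|=1.8765  x_hi=-0.1979 |R|=0.8217
  mid=-1.42856 |R|=0.59183 →hi
  mid=-2.04390 |R|=1.04486 →lo
  mid=-1.73623 |R|=0.77102 →hi
  mid=-1.89007 |R|=0.89611 →hi
  mid=-1.96698 |R|=0.96753 →hi
  mid=-2.00544 |R|=1.00546 →lo
  mid=-1.98621 |R|=0.98631 →hi
  mid=-1.99583 |R|=0.99583 →hi
  mid=-2.00063 |R|=1.00063 →lo
  ...
  [-2.00003,-1.99988] ⇒ x*=-2.0000
Interval (-2.0000, 0).

left endpoint -2.0000.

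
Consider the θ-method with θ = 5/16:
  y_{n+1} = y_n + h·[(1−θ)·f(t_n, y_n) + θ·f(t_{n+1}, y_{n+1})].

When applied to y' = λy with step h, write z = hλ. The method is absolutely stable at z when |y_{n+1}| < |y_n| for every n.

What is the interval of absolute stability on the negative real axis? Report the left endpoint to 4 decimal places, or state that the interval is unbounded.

On y'=λy, z=hλ:
  y_{n+1} = y_n + z·[11/16·y_n + 5/16·y_{n+1}] ⇒ (1 − 5/16z)y_{n+1} = (1 + 11/16z)y_n
  R(z) = (1 + 11/16z)/(1 − 5/16z).

Boundary: |R(x)|=1, x<0.
x=-0.49: |R|=0.5751
R=−1: 1+11/16x = −1+5/16x ⇒ -3/8x=2 ⇒ x=2/(-3/8)=-5.3333
Confirm numerically:
  x=-4.686: |R|=0.90150 <1
  x=-4.105: |R|=0.79822 <1
  x=-2.445: |R|=0.38601 <1
  x=-2.146: |R|=0.28455 <1
  x=-5.755: |R|=1.05650 >1
  x=-5.472: |R|=1.01919 >1
  x=-5.453: |R|=1.01660 >1
Stable set (-5.3333, 0).

z∈(-5.3333,0).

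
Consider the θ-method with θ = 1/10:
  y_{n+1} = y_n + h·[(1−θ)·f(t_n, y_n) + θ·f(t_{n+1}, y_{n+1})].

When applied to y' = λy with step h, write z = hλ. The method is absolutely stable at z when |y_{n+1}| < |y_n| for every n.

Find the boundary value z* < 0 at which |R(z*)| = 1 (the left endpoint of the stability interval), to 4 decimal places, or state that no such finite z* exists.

left endpoint -2.5000.

With y'=λy (z=hλ):
  y_{n+1} = y_n + z·[9/10·y_n + 1/10·y_{n+1}] ⇒ (1 − 1/10z)y_{n+1} = (1 + 9/10z)y_n
  Hence R(z) = (1 + 9/10z)/(1 − 1/10z).

Need |R(x)|<1, x<0.
x=-0.65: |R|=0.3897
R=−1: 1+9/10x = −1+1/10x ⇒ -4/5x=2 ⇒ x=2/(-4/5)=-2.5000
Confirm numerically:
  x=-2.356: |R|=0.90677 <1
  x=-2.172: |R|=0.78442 <1
  x=-1.974: |R|=0.64857 <1
  x=-1.684: |R|=0.44129 <1
  x=-2.719: |R|=1.13775 >1
  x=-2.569: |R|=1.04392 >1
Interval (-2.5000, 0).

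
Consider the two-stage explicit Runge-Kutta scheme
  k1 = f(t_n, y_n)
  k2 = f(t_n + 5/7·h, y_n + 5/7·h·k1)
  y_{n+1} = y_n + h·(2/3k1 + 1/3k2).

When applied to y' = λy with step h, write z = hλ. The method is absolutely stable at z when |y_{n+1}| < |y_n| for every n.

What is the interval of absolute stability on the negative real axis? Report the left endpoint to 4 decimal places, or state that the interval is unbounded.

(-4.2000, 0).

With y'=λy (z=hλ):
  k1=λy_n ⇒ h·k1=z·y_n;  k2=λ(1+5/7z)y_n ⇒ h·k2=z(1+5/7z)y_n
  y_{n+1}/y_n = 1 + 2/3z + 1/3z(1+5/7z) = 1 + z + 5/21z²
  ⇒ R(z) = 1 + z + 5/21z².

Need |R(x)|<1, x<0.
x=-0.37: |R|=0.6626
R=1: x+5/21x²=0 ⇒ x=−21/5=-4.2000; min R=1−1/(4·5/21)=-0.0500>−1
Confirm numerically:
  x=-3.866: |R|=0.69256 <1
  x=-2.738: |R|=0.04692 <1
  x=-2.472: |R|=0.01705 <1
  x=-2.246: |R|=0.04492 <1
  x=-4.606: |R|=1.44525 >1
  x=-4.541: |R|=1.36869 >1
  x=-4.241: |R|=1.04140 >1
So |R|<1 on (-4.2000, 0).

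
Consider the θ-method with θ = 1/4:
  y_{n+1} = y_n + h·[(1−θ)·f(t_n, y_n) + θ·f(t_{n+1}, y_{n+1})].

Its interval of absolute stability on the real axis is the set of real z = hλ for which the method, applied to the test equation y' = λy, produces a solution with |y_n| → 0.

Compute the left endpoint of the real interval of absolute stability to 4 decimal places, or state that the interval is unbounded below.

z* = -4.0000.

Test eqn y'=λy, z=hλ:
  y_{n+1} = y_n + z·[3/4·y_n + 1/4·y_{n+1}] ⇒ (1 − 1/4z)y_{n+1} = (1 + 3/4z)y_n
  R(z) = (1 + 3/4z)/(1 − 1/4z).

Solve |R(x)|<1 on ℝ⁻.
x=-0.63: |R|=0.4557
R=−1: 1+3/4x = −1+1/4x ⇒ -1/2x=2 ⇒ x=2/(-1/2)=-4.0000
Confirm numerically:
  x=-2.243: |R|=0.43713 <1
  x=-1.967: |R|=0.31859 <1
  x=-1.869: |R|=0.27381 <1
  x=-1.670: |R|=0.17813 <1
  x=-4.281: |R|=1.06787 >1
  x=-4.095: |R|=1.02347 >1
Stable set (-4.0000, 0).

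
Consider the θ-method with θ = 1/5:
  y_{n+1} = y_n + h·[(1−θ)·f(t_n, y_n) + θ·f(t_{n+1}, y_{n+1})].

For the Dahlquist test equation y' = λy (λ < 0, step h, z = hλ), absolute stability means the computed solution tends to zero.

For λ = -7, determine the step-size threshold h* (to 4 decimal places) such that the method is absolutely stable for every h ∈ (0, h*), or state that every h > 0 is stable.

(-3.3333,0); λ=-7 ⇒ h* = (10/3)/7 = 0.4762.

Set f=λy, z=hλ:
  y_{n+1} = y_n + z·[4/5·y_n + 1/5·y_{n+1}] ⇒ (1 − 1/5z)y_{n+1} = (1 + 4/5z)y_n
  ⇒ R(z) = (1 + 4/5z)/(1 − 1/5z).

Solve |R(x)|<1 on ℝ⁻.
x=-1.54: |R|=0.1774
R=−1: 1+4/5x = −1+1/5x ⇒ -3/5x=2 ⇒ x=2/(-3/5)=-3.3333
Confirm numerically:
  x=-2.476: |R|=0.65597 <1
  x=-2.238: |R|=0.54601 <1
  x=-2.047: |R|=0.45239 <1
  x=-3.818: |R|=1.16489 >1
  x=-3.697: |R|=1.12545 >1
So |R|<1 on (-3.3333, 0).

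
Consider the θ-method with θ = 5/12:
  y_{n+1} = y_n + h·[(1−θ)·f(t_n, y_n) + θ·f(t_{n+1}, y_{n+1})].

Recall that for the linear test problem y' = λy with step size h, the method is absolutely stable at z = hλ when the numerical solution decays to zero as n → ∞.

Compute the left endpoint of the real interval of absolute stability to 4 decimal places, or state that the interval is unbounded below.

z* = -12.0000.

On y'=λy, z=hλ:
  y_{n+1} = y_n + z·[7/12·y_n + 5/12·y_{n+1}] ⇒ (1 − 5/12z)y_{n+1} = (1 + 7/12z)y_n
  Hence R(z) = (1 + 7/12z)/(1 − 5/12z).

Boundary: |R(x)|=1, x<0.
x=-0.86: |R|=0.3669
R=−1: 1+7/12x = −1+5/12x ⇒ -1/6x=2 ⇒ x=2/(-1/6)=-12.0000
Confirm numerically:
  x=-10.517: |R|=0.95408 <1
  x=-9.706: |R|=0.92420 <1
  x=-8.059: |R|=0.84928 <1
  x=-5.931: |R|=0.70861 <1
  x=-12.313: |R|=1.00851 >1
  x=-12.247: |R|=1.00675 >1
  x=-12.032: |R|=1.00089 >1
Interval (-12.0000, 0).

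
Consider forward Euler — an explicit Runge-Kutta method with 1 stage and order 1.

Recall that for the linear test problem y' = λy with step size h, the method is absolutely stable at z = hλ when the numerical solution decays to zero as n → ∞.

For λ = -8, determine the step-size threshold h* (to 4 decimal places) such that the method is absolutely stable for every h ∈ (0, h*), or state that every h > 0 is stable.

On y'=λy, z=hλ:
  order 1, 1-stage ⇒ R(z)=1+z
  (e.g. R(-0.41)=0.59000, |R|=0.59000)

Boundary: |R(x)|=1, x<0.
x=-0.41: |R|=0.5900
|R(-2.33)|=1.3300 |R(-2.25)|=1.2500 |R(-1.03)|=0.0300
Bisect:
  x_lo=-2.4003 |R|=1.4003  x_hi=-0.2285 |R|=0.7715
  mid=-1.31442 |R|=0.31442 →hi
  mid=-1.85738 |R|=0.85738 →hi
  mid=-2.12886 |R|=1.12886 →lo
  mid=-1.99312 |R|=0.99312 →hi
  mid=-2.06099 |R|=1.06099 →lo
  mid=-2.02706 |R|=1.02706 →lo
  mid=-2.01009 |R|=1.01009 →lo
  mid=-2.00161 |R|=1.00161 →lo
  mid=-1.99736 |R|=0.99736 →hi
  mid=-1.99948 |R|=0.99948 →hi
  ...
  [-2.00001,-1.99988] ⇒ x*=-2.0000
Stable set (-2.0000, 0).

(-2.0000,0); λ=-8 ⇒ h* = 0.2500.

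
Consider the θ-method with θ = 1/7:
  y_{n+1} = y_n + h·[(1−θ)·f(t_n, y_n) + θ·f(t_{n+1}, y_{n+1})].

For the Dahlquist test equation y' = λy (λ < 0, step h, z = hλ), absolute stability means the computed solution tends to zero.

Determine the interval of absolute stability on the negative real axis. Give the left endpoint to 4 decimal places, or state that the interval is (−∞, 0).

On y'=λy, z=hλ:
  y_{n+1} = y_n + z·[6/7·y_n + 1/7·y_{n+1}] ⇒ (1 − 1/7z)y_{n+1} = (1 + 6/7z)y_n
  ⇒ R(z) = (1 + 6/7z)/(1 − 1/7z).

Solve |R(x)|<1 on ℝ⁻.
x=-0.78: |R|=0.2982
R=−1: 1+6/7x = −1+1/7x ⇒ -5/7x=2 ⇒ x=2/(-5/7)=-2.8000
Confirm numerically:
  x=-2.240: |R|=0.69697 <1
  x=-2.099: |R|=0.61479 <1
  x=-2.049: |R|=0.58504 <1
  x=-1.485: |R|=0.22510 <1
  x=-3.049: |R|=1.12389 >1
  x=-2.991: |R|=1.09559 >1
Interval (-2.8000, 0).

(-2.8000, 0).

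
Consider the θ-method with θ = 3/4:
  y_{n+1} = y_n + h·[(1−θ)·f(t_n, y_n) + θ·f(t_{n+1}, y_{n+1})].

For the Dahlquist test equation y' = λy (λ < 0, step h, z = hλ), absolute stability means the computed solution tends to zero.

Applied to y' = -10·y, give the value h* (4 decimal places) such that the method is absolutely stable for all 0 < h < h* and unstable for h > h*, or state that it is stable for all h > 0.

unbounded; (−∞, 0). Any h>0 works for λ=-10.

Set f=λy, z=hλ:
  y_{n+1} = y_n + z·[1/4·y_n + 3/4·y_{n+1}] ⇒ (1 − 3/4z)y_{n+1} = (1 + 1/4z)y_n
  so R(z) = (1 + 1/4z)/(1 − 3/4z).

Solve |R(x)|<1 on ℝ⁻.
x=-1.24: |R|=0.3575
x=-2: |R|=0.2000
x=-10: |R|=0.1765
x=-100: |R|=0.3158
θ=3/4≥1/2 ⇒ |1+1/4x|<|1−3/4x| ∀x<0 ⇒ stable on all of ℝ⁻.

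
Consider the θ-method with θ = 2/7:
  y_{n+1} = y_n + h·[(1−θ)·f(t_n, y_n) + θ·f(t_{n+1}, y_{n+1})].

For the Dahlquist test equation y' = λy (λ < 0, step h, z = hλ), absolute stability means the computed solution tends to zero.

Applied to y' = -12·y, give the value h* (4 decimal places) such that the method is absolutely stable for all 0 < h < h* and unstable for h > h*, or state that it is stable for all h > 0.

(-4.6667,0); λ=-12 ⇒ h* = (14/3)/12 = 0.3889.

Test eqn y'=λy, z=hλ:
  y_{n+1} = y_n + z·[5/7·y_n + 2/7·y_{n+1}] ⇒ (1 − 2/7z)y_{n+1} = (1 + 5/7z)y_n
  Hence R(z) = (1 + 5/7z)/(1 − 2/7z).

Boundary: |R(x)|=1, x<0.
x=-1.47: |R|=0.0352
R=−1: 1+5/7x = −1+2/7x ⇒ -3/7x=2 ⇒ x=2/(-3/7)=-4.6667
Confirm numerically:
  x=-4.563: |R|=0.98071 <1
  x=-2.977: |R|=0.60869 <1
  x=-2.479: |R|=0.45116 <1
  x=-5.206: |R|=1.09292 >1
  x=-4.751: |R|=1.01533 >1
Interval (-4.6667, 0).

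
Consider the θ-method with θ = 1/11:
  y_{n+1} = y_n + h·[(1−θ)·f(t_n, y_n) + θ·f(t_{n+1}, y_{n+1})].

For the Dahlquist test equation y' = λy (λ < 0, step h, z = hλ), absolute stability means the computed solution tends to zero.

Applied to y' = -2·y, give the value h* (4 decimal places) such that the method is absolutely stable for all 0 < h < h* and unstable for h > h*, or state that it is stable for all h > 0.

(-2.4444,0); λ=-2 ⇒ h* = (22/9)/2 = 1.2222.

Set f=λy, z=hλ:
  y_{n+1} = y_n + z·[10/11·y_n + 1/11·y_{n+1}] ⇒ (1 − 1/11z)y_{n+1} = (1 + 10/11z)y_n
  Hence R(z) = (1 + 10/11z)/(1 − 1/11z).

Solve |R(x)|<1 on ℝ⁻.
x=-1.56: |R|=0.3662
R=−1: 1+10/11x = −1+1/11x ⇒ -9/11x=2 ⇒ x=2/(-9/11)=-2.4444
Confirm numerically:
  x=-2.317: |R|=0.91387 <1
  x=-2.018: |R|=0.70518 <1
  x=-1.078: |R|=0.01821 <1
  x=-3.021: |R|=1.37009 >1
  x=-2.801: |R|=1.23252 >1
  x=-2.706: |R|=1.17175 >1
So |R|<1 on (-2.4444, 0).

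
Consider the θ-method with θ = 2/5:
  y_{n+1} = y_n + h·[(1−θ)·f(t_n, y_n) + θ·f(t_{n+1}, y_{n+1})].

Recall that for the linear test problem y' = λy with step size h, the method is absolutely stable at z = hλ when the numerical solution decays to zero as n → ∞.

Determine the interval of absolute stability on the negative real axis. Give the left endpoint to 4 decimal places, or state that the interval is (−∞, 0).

Set f=λy, z=hλ:
  y_{n+1} = y_n + z·[3/5·y_n + 2/5·y_{n+1}] ⇒ (1 − 2/5z)y_{n+1} = (1 + 3/5z)y_n
  Hence R(z) = (1 + 3/5z)/(1 − 2/5z).

Solve |R(x)|<1 on ℝ⁻.
x=-1.33: |R|=0.1319
R=−1: 1+3/5x = −1+2/5x ⇒ -1/5x=2 ⇒ x=2/(-1/5)=-10.0000
Confirm numerically:
  x=-7.115: |R|=0.84997 <1
  x=-6.964: |R|=0.83960 <1
  x=-6.073: |R|=0.77097 <1
  x=-4.208: |R|=0.56828 <1
  x=-10.210: |R|=1.00826 >1
  x=-10.056: |R|=1.00223 >1
Interval (-10.0000, 0).

(-10.0000, 0).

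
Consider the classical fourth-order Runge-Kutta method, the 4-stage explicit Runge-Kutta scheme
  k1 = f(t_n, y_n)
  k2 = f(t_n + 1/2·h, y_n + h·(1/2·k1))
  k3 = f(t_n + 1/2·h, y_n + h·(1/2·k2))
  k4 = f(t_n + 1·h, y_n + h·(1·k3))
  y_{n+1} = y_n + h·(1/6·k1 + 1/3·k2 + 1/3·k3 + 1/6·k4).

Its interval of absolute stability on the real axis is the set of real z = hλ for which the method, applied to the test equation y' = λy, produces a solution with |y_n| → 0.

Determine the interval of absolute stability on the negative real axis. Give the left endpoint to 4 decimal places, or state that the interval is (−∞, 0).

(-2.7853, 0).

Set f=λy, z=hλ:
  order 4, 4-stage ⇒ R(z)=1+z+z^2/2+z^3/6+z^4/24
  (e.g. R(-0.58)=0.56040, |R|=0.56040)

Solve |R(x)|<1 on ℝ⁻.
x=-0.58: |R|=0.5604
|R(-2.48)|=0.6292 |R(-1.9)|=0.3048 |R(-1.32)|=0.2944
Bisect:
  x_lo=-3.6266 |R|=3.2072  x_hi=-0.2216 |R|=0.8012
  mid=-1.92407 |R|=0.31083 →hi
  mid=-2.77531 |R|=0.98506 →hi
  mid=-3.20093 |R|=1.83011 →lo
  mid=-2.98812 |R|=1.35142 →lo
  mid=-2.88172 |R|=1.15538 →lo
  mid=-2.82852 |R|=1.06714 →lo
  mid=-2.80191 |R|=1.02535 →lo
  ...
  [-2.78550,-2.78529] ⇒ x*=-2.7853
Interval (-2.7853, 0).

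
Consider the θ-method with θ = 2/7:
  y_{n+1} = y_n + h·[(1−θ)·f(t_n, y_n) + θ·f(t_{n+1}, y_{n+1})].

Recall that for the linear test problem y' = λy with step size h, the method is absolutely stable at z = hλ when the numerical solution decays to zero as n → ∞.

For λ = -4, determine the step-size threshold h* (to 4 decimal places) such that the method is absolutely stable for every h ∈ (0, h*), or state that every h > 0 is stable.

(-4.6667,0); λ=-4 ⇒ h* = (14/3)/4 = 1.1667.

With y'=λy (z=hλ):
  y_{n+1} = y_n + z·[5/7·y_n + 2/7·y_{n+1}] ⇒ (1 − 2/7z)y_{n+1} = (1 + 5/7z)y_n
  so R(z) = (1 + 5/7z)/(1 − 2/7z).

Need |R(x)|<1, x<0.
x=-0.74: |R|=0.3892
R=−1: 1+5/7x = −1+2/7x ⇒ -3/7x=2 ⇒ x=2/(-3/7)=-4.6667
Confirm numerically:
  x=-4.514: |R|=0.97143 <1
  x=-2.236: |R|=0.36437 <1
  x=-1.970: |R|=0.26051 <1
  x=-5.050: |R|=1.06725 >1
  x=-4.855: |R|=1.03381 >1
So |R|<1 on (-4.6667, 0).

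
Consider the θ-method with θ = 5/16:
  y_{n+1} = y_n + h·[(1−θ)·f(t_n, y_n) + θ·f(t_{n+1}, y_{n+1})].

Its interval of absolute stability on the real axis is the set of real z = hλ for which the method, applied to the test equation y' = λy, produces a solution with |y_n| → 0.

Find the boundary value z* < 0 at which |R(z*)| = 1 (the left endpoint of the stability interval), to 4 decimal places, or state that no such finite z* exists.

Set f=λy, z=hλ:
  y_{n+1} = y_n + z·[11/16·y_n + 5/16·y_{n+1}] ⇒ (1 − 5/16z)y_{n+1} = (1 + 11/16z)y_n
  ⇒ R(z) = (1 + 11/16z)/(1 − 5/16z).

Boundary: |R(x)|=1, x<0.
x=-1.05: |R|=0.2094
R=−1: 1+11/16x = −1+5/16x ⇒ -3/8x=2 ⇒ x=2/(-3/8)=-5.3333
Confirm numerically:
  x=-5.063: |R|=0.96074 <1
  x=-4.917: |R|=0.93845 <1
  x=-3.425: |R|=0.65434 <1
  x=-5.581: |R|=1.03385 >1
  x=-5.371: |R|=1.00527 >1
Stable set (-5.3333, 0).

z* = -5.3333.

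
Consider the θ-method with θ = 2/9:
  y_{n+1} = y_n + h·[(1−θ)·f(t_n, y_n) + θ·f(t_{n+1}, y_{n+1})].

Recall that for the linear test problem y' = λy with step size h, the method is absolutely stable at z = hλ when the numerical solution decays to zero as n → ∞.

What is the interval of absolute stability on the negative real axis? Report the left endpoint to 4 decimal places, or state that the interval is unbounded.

On y'=λy, z=hλ:
  y_{n+1} = y_n + z·[7/9·y_n + 2/9·y_{n+1}] ⇒ (1 − 2/9z)y_{n+1} = (1 + 7/9z)y_n
  R(z) = (1 + 7/9z)/(1 − 2/9z).

Solve |R(x)|<1 on ℝ⁻.
x=-0.93: |R|=0.2293
R=−1: 1+7/9x = −1+2/9x ⇒ -5/9x=2 ⇒ x=2/(-5/9)=-3.6000
Confirm numerically:
  x=-3.375: |R|=0.92857 <1
  x=-3.267: |R|=0.89282 <1
  x=-2.937: |R|=0.77713 <1
  x=-4.197: |R|=1.17161 >1
  x=-4.081: |R|=1.14014 >1
  x=-4.006: |R|=1.11933 >1
Interval (-3.6000, 0).

(-3.6000, 0).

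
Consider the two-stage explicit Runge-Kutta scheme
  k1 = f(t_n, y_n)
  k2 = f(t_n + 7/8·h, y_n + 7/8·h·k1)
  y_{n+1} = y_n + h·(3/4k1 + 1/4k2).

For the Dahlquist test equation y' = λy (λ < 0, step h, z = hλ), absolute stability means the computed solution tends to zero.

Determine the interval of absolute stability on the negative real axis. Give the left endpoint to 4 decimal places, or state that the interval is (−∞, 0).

z∈(-4.5714,0).

Test eqn y'=λy, z=hλ:
  k1=λy_n ⇒ h·k1=z·y_n;  k2=λ(1+7/8z)y_n ⇒ h·k2=z(1+7/8z)y_n
  y_{n+1}/y_n = 1 + 3/4z + 1/4z(1+7/8z) = 1 + z + 7/32z²
  ⇒ R(z) = 1 + z + 7/32z².

Solve |R(x)|<1 on ℝ⁻.
x=-1.02: |R|=0.2076
R=1: x+7/32x²=0 ⇒ x=−32/7=-4.5714; min R=1−1/(4·7/32)=-0.1429>−1
Confirm numerically:
  x=-3.668: |R|=0.27511 <1
  x=-3.021: |R|=0.02459 <1
  x=-2.405: |R|=0.13974 <1
  x=-2.380: |R|=0.14091 <1
  x=-5.092: |R|=1.57985 >1
  x=-4.970: |R|=1.43332 >1
Stable set (-4.5714, 0).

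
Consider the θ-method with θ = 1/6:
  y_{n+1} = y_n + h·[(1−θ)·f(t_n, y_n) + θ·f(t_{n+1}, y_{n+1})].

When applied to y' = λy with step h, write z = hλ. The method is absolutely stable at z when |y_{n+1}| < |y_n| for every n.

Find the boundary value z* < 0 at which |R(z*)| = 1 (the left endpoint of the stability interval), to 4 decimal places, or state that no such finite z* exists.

left endpoint -3.0000.

Test eqn y'=λy, z=hλ:
  y_{n+1} = y_n + z·[5/6·y_n + 1/6·y_{n+1}] ⇒ (1 − 1/6z)y_{n+1} = (1 + 5/6z)y_n
  ⇒ R(z) = (1 + 5/6z)/(1 − 1/6z).

Find x<0 with |R(x)|<1.
x=-0.64: |R|=0.4217
R=−1: 1+5/6x = −1+1/6x ⇒ -2/3x=2 ⇒ x=2/(-2/3)=-3.0000
Confirm numerically:
  x=-2.484: |R|=0.75672 <1
  x=-2.400: |R|=0.71429 <1
  x=-2.184: |R|=0.60117 <1
  x=-1.982: |R|=0.48985 <1
  x=-3.290: |R|=1.12487 >1
  x=-3.160: |R|=1.06987 >1
So |R|<1 on (-3.0000, 0).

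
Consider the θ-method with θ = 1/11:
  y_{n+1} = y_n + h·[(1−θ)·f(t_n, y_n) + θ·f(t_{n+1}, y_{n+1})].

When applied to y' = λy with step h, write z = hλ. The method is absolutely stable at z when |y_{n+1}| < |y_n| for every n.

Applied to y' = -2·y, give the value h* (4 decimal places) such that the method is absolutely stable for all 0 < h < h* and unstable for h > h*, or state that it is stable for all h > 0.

(-2.4444,0); λ=-2 ⇒ h* = (22/9)/2 = 1.2222.

Test eqn y'=λy, z=hλ:
  y_{n+1} = y_n + z·[10/11·y_n + 1/11·y_{n+1}] ⇒ (1 − 1/11z)y_{n+1} = (1 + 10/11z)y_n
  ⇒ R(z) = (1 + 10/11z)/(1 − 1/11z).

Need |R(x)|<1, x<0.
x=-1.1: |R|=0.0000
R=−1: 1+10/11x = −1+1/11x ⇒ -9/11x=2 ⇒ x=2/(-9/11)=-2.4444
Confirm numerically:
  x=-2.185: |R|=0.82290 <1
  x=-1.531: |R|=0.34395 <1
  x=-1.112: |R|=0.00991 <1
  x=-3.044: |R|=1.38422 >1
  x=-2.839: |R|=1.25659 >1
  x=-2.546: |R|=1.06747 >1
Stable set (-2.4444, 0).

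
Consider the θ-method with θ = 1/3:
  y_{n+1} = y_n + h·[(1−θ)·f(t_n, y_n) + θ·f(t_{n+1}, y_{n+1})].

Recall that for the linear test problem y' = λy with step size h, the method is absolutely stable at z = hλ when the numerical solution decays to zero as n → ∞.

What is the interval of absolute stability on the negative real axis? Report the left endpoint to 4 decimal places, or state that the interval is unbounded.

On y'=λy, z=hλ:
  y_{n+1} = y_n + z·[2/3·y_n + 1/3·y_{n+1}] ⇒ (1 − 1/3z)y_{n+1} = (1 + 2/3z)y_n
  so R(z) = (1 + 2/3z)/(1 − 1/3z).

Find x<0 with |R(x)|<1.
x=-0.63: |R|=0.4793
R=−1: 1+2/3x = −1+1/3x ⇒ -1/3x=2 ⇒ x=2/(-1/3)=-6.0000
Confirm numerically:
  x=-5.722: |R|=0.96813 <1
  x=-5.104: |R|=0.88944 <1
  x=-4.325: |R|=0.77133 <1
  x=-6.286: |R|=1.03080 >1
  x=-6.166: |R|=1.01811 >1
Interval (-6.0000, 0).

z∈(-6.0000,0).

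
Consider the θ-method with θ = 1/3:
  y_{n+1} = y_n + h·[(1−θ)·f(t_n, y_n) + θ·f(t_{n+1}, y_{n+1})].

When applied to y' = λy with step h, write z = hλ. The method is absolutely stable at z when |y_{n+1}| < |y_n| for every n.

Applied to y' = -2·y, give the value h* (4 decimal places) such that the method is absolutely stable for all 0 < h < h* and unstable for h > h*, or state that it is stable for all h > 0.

(-6.0000,0); λ=-2 ⇒ h* = (6)/2 = 3.0000.

With y'=λy (z=hλ):
  y_{n+1} = y_n + z·[2/3·y_n + 1/3·y_{n+1}] ⇒ (1 − 1/3z)y_{n+1} = (1 + 2/3z)y_n
  so R(z) = (1 + 2/3z)/(1 − 1/3z).

Find x<0 with |R(x)|<1.
x=-0.9: |R|=0.3077
R=−1: 1+2/3x = −1+1/3x ⇒ -1/3x=2 ⇒ x=2/(-1/3)=-6.0000
Confirm numerically:
  x=-4.789: |R|=0.84452 <1
  x=-3.760: |R|=0.66864 <1
  x=-3.444: |R|=0.60335 <1
  x=-3.203: |R|=0.54909 <1
  x=-6.542: |R|=1.05680 >1
  x=-6.403: |R|=1.04286 >1
Interval (-6.0000, 0).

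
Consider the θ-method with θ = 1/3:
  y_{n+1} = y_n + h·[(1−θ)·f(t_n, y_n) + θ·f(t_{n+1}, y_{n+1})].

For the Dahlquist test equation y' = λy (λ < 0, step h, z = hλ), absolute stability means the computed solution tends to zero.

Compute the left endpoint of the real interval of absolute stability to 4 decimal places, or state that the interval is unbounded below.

Test eqn y'=λy, z=hλ:
  y_{n+1} = y_n + z·[2/3·y_n + 1/3·y_{n+1}] ⇒ (1 − 1/3z)y_{n+1} = (1 + 2/3z)y_n
  so R(z) = (1 + 2/3z)/(1 − 1/3z).

Find x<0 with |R(x)|<1.
x=-1.25: |R|=0.1176
R=−1: 1+2/3x = −1+1/3x ⇒ -1/3x=2 ⇒ x=2/(-1/3)=-6.0000
Confirm numerically:
  x=-4.741: |R|=0.83736 <1
  x=-4.314: |R|=0.76948 <1
  x=-3.779: |R|=0.67237 <1
  x=-2.944: |R|=0.48587 <1
  x=-6.381: |R|=1.04061 >1
  x=-6.219: |R|=1.02376 >1
  x=-6.026: |R|=1.00288 >1
So |R|<1 on (-6.0000, 0).

left endpoint -6.0000.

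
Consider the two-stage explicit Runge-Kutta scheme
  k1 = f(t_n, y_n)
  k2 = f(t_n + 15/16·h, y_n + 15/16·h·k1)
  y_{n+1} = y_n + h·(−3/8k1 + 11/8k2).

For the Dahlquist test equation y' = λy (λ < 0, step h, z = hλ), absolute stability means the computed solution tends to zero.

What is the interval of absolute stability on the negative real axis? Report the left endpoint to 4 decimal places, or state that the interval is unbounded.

With y'=λy (z=hλ):
  k1=λy_n ⇒ h·k1=z·y_n;  k2=λ(1+15/16z)y_n ⇒ h·k2=z(1+15/16z)y_n
  y_{n+1}/y_n = 1 − 3/8z + 11/8z(1+15/16z) = 1 + z + 165/128z²
  R(z) = 1 + z + 165/128z².

Need |R(x)|<1, x<0.
x=-1.5: |R|=2.4004
R=1: x+165/128x²=0 ⇒ x=−128/165=-0.7758; min R=1−1/(4·165/128)=0.8061>−1
Confirm numerically:
  x=-0.744: |R|=0.96954 <1
  x=-0.560: |R|=0.84425 <1
  x=-0.518: |R|=0.82789 <1
  x=-1.124: |R|=1.50457 >1
  x=-0.922: |R|=1.17381 >1
  x=-0.801: |R|=1.02606 >1
Interval (-0.7758, 0).

(-0.7758, 0).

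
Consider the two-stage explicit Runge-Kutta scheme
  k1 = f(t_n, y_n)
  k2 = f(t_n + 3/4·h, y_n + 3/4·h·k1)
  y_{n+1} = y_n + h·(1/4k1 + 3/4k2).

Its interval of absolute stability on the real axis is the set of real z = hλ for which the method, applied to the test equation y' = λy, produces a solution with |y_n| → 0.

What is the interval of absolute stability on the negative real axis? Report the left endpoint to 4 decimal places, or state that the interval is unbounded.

z∈(-1.7778,0).

With y'=λy (z=hλ):
  k1=λy_n ⇒ h·k1=z·y_n;  k2=λ(1+3/4z)y_n ⇒ h·k2=z(1+3/4z)y_n
  y_{n+1}/y_n = 1 + 1/4z + 3/4z(1+3/4z) = 1 + z + 9/16z²
  ⇒ R(z) = 1 + z + 9/16z².

Find x<0 with |R(x)|<1.
x=-1.66: |R|=0.8900
R=1: x+9/16x²=0 ⇒ x=−16/9=-1.7778; min R=1−1/(4·9/16)=0.5556>−1
Confirm numerically:
  x=-1.701: |R|=0.92654 <1
  x=-1.304: |R|=0.65248 <1
  x=-1.055: |R|=0.57108 <1
  x=-2.234: |R|=1.57330 >1
  x=-2.164: |R|=1.47013 >1
  x=-1.929: |R|=1.16409 >1
Stable set (-1.7778, 0).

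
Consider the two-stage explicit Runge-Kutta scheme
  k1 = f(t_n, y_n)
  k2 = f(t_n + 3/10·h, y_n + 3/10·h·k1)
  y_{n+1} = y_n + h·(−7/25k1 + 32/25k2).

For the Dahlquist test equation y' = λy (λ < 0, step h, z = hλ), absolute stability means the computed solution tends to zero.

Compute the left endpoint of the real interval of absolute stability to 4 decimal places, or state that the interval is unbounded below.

On y'=λy, z=hλ:
  k1=λy_n ⇒ h·k1=z·y_n;  k2=λ(1+3/10z)y_n ⇒ h·k2=z(1+3/10z)y_n
  y_{n+1}/y_n = 1 − 7/25z + 32/25z(1+3/10z) = 1 + z + 48/125z²
  ⇒ R(z) = 1 + z + 48/125z².

Boundary: |R(x)|=1, x<0.
x=-1.17: |R|=0.3557
R=1: x+48/125x²=0 ⇒ x=−125/48=-2.6042; min R=1−1/(4·48/125)=0.3490>−1
Confirm numerically:
  x=-2.436: |R|=0.84269 <1
  x=-2.303: |R|=0.73366 <1
  x=-1.972: |R|=0.52129 <1
  x=-1.436: |R|=0.35584 <1
  x=-2.933: |R|=1.37036 >1
  x=-2.750: |R|=1.15400 >1
Interval (-2.6042, 0).

left endpoint -2.6042.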